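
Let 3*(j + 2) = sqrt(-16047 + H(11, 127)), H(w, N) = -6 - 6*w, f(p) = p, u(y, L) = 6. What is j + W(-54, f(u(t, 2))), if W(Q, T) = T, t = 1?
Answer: 4 + 3*I*sqrt(199) ≈ 4.0 + 42.32*I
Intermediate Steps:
j = -2 + 3*I*sqrt(199) (j = -2 + sqrt(-16047 + (-6 - 6*11))/3 = -2 + sqrt(-16047 + (-6 - 66))/3 = -2 + sqrt(-16047 - 72)/3 = -2 + sqrt(-16119)/3 = -2 + (9*I*sqrt(199))/3 = -2 + 3*I*sqrt(199) ≈ -2.0 + 42.32*I)
j + W(-54, f(u(t, 2))) = (-2 + 3*I*sqrt(199)) + 6 = 4 + 3*I*sqrt(199)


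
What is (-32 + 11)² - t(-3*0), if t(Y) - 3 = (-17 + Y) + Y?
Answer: 455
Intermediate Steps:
t(Y) = -14 + 2*Y (t(Y) = 3 + ((-17 + Y) + Y) = 3 + (-17 + 2*Y) = -14 + 2*Y)
(-32 + 11)² - t(-3*0) = (-32 + 11)² - (-14 + 2*(-3*0)) = (-21)² - (-14 + 2*0) = 441 - (-14 + 0) = 441 - 1*(-14) = 441 + 14 = 455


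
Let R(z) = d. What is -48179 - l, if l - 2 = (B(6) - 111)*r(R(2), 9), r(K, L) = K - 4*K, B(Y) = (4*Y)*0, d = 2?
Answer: -48847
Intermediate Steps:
R(z) = 2
B(Y) = 0
r(K, L) = -3*K
l = 668 (l = 2 + (0 - 111)*(-3*2) = 2 - 111*(-6) = 2 + 666 = 668)
-48179 - l = -48179 - 1*668 = -48179 - 668 = -48847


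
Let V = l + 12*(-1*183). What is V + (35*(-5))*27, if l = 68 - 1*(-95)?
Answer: -6758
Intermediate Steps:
l = 163 (l = 68 + 95 = 163)
V = -2033 (V = 163 + 12*(-1*183) = 163 + 12*(-183) = 163 - 2196 = -2033)
V + (35*(-5))*27 = -2033 + (35*(-5))*27 = -2033 - 175*27 = -2033 - 4725 = -6758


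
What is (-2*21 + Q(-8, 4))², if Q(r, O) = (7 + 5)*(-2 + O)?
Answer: 324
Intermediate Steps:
Q(r, O) = -24 + 12*O (Q(r, O) = 12*(-2 + O) = -24 + 12*O)
(-2*21 + Q(-8, 4))² = (-2*21 + (-24 + 12*4))² = (-42 + (-24 + 48))² = (-42 + 24)² = (-18)² = 324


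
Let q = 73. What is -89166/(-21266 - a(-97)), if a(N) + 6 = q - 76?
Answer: 89166/21257 ≈ 4.1947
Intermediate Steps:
a(N) = -9 (a(N) = -6 + (73 - 76) = -6 - 3 = -9)
-89166/(-21266 - a(-97)) = -89166/(-21266 - 1*(-9)) = -89166/(-21266 + 9) = -89166/(-21257) = -89166*(-1/21257) = 89166/21257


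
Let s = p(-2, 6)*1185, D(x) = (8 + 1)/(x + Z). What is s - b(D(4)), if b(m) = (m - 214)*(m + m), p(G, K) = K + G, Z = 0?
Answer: 45543/8 ≈ 5692.9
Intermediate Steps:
D(x) = 9/x (D(x) = (8 + 1)/(x + 0) = 9/x)
p(G, K) = G + K
b(m) = 2*m*(-214 + m) (b(m) = (-214 + m)*(2*m) = 2*m*(-214 + m))
s = 4740 (s = (-2 + 6)*1185 = 4*1185 = 4740)
s - b(D(4)) = 4740 - 2*9/4*(-214 + 9/4) = 4740 - 2*9*(¼)*(-214 + 9*(¼)) = 4740 - 2*9*(-214 + 9/4)/4 = 4740 - 2*9*(-847)/(4*4) = 4740 - 1*(-7623/8) = 4740 + 7623/8 = 45543/8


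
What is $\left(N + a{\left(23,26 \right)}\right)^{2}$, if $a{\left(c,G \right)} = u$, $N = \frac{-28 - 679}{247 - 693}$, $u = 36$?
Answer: $\frac{280998169}{198916} \approx 1412.6$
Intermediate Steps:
$N = \frac{707}{446}$ ($N = - \frac{707}{-446} = \left(-707\right) \left(- \frac{1}{446}\right) = \frac{707}{446} \approx 1.5852$)
$a{\left(c,G \right)} = 36$
$\left(N + a{\left(23,26 \right)}\right)^{2} = \left(\frac{707}{446} + 36\right)^{2} = \left(\frac{16763}{446}\right)^{2} = \frac{280998169}{198916}$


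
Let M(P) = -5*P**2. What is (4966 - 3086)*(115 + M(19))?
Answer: -3177200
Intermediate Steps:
(4966 - 3086)*(115 + M(19)) = (4966 - 3086)*(115 - 5*19**2) = 1880*(115 - 5*361) = 1880*(115 - 1805) = 1880*(-1690) = -3177200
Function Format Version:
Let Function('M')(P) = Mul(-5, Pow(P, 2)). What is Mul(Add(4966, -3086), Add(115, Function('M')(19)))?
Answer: -3177200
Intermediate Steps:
Mul(Add(4966, -3086), Add(115, Function('M')(19))) = Mul(Add(4966, -3086), Add(115, Mul(-5, Pow(19, 2)))) = Mul(1880, Add(115, Mul(-5, 361))) = Mul(1880, Add(115, -1805)) = Mul(1880, -1690) = -3177200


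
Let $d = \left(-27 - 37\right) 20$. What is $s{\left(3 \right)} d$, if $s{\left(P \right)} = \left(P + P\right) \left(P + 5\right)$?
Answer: $-61440$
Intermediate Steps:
$s{\left(P \right)} = 2 P \left(5 + P\right)$
$d = -1280$ ($d = \left(-64\right) 20 = -1280$)
$s{\left(3 \right)} d = 2 \cdot 3 \left(5 + 3\right) \left(-1280\right) = 2 \cdot 3 \cdot 8 \left(-1280\right) = 48 \left(-1280\right) = -61440$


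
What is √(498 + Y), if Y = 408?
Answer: √906 ≈ 30.100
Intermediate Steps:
√(498 + Y) = √(498 + 408) = √906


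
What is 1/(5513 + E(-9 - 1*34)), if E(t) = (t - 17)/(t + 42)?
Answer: 1/5573 ≈ 0.00017944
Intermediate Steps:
E(t) = (-17 + t)/(42 + t)
1/(5513 + E(-9 - 1*34)) = 1/(5513 + (-17 + (-9 - 1*34))/(42 + (-9 - 1*34))) = 1/(5513 + (-17 + (-9 - 34))/(42 + (-9 - 34))) = 1/(5513 + (-17 - 43)/(42 - 43)) = 1/(5513 - 60/(-1)) = 1/(5513 - 1*(-60)) = 1/(5513 + 60) = 1/5573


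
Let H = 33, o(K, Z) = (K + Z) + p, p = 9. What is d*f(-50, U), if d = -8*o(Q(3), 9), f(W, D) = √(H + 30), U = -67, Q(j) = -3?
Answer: -360*√7 ≈ -952.47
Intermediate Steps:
o(K, Z) = 9 + K + Z (o(K, Z) = (K + Z) + 9 = 9 + K + Z)
f(W, D) = 3*√7 (f(W, D) = √(33 + 30) = √63 = 3*√7)
d = -120 (d = -8*(9 - 3 + 9) = -8*15 = -120)
d*f(-50, U) = -360*√7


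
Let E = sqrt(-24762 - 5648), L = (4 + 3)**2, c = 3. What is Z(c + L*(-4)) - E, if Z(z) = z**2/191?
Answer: 37249/191 - I*sqrt(30410) ≈ 195.02 - 174.38*I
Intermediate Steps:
L = 49 (L = 7**2 = 49)
Z(z) = z**2/191
E = I*sqrt(30410) (E = sqrt(-30410) = I*sqrt(30410) ≈ 174.38*I)
Z(c + L*(-4)) - E = (3 + 49*(-4))**2/191 - I*sqrt(30410) = (3 - 196)**2/191 - I*sqrt(30410) = (1/191)*(-193)**2 - I*sqrt(30410) = (1/191)*37249 - I*sqrt(30410) = 37249/191 - I*sqrt(30410)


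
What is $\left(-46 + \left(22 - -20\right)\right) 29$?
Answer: $-116$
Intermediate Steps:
$\left(-46 + \left(22 - -20\right)\right) 29 = \left(-46 + \left(22 + 20\right)\right) 29 = \left(-46 + 42\right) 29 = \left(-4\right) 29 = -116$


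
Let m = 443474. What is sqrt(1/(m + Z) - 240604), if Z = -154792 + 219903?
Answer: 3*I*sqrt(6914924265515035)/508585 ≈ 490.51*I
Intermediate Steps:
Z = 65111
sqrt(1/(m + Z) - 240604) = sqrt(1/(443474 + 65111) - 240604) = sqrt(1/508585 - 240604) = sqrt(-122367585339/508585) = 3*I*sqrt(6914924265515035)/508585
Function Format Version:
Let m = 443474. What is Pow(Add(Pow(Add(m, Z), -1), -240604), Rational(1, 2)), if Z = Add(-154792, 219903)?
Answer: Mul(Rational(3, 508585), I, Pow(6914924265515035, Rational(1, 2))) ≈ Mul(490.51, I)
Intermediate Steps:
Z = 65111
Pow(Add(Pow(Add(m, Z), -1), -240604), Rational(1, 2)) = Pow(Add(Pow(Add(443474, 65111), -1), -240604), Rational(1, 2)) = Pow(Add(Pow(508585, -1), -240604), Rational(1, 2)) = Pow(Add(Rational(1, 508585), -240604), Rational(1, 2)) = Pow(Rational(-122367585339, 508585), Rational(1, 2)) = Mul(Rational(3, 508585), I, Pow(6914924265515035, Rational(1, 2)))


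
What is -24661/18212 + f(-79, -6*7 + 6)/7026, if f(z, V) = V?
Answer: -28987303/21326252 ≈ -1.3592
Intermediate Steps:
-24661/18212 + f(-79, -6*7 + 6)/7026 = -24661/18212 + (-6*7 + 6)/7026 = -24661*1/18212 + (-42 + 6)*(1/7026) = -24661/18212 - 36*1/7026 = -24661/18212 - 6/1171 = -28987303/21326252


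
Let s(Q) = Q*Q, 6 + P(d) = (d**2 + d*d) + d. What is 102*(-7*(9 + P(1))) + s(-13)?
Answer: -4115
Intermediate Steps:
P(d) = -6 + d + 2*d**2 (P(d) = -6 + ((d**2 + d*d) + d) = -6 + ((d**2 + d**2) + d) = -6 + (2*d**2 + d) = -6 + (d + 2*d**2) = -6 + d + 2*d**2)
s(Q) = Q**2
102*(-7*(9 + P(1))) + s(-13) = 102*(-7*(9 + (-6 + 1 + 2*1**2))) + (-13)**2 = 102*(-7*(9 + (-6 + 1 + 2*1))) + 169 = 102*(-7*(9 + (-6 + 1 + 2))) + 169 = 102*(-7*(9 - 3)) + 169 = 102*(-7*6) + 169 = 102*(-42) + 169 = -4284 + 169 = -4115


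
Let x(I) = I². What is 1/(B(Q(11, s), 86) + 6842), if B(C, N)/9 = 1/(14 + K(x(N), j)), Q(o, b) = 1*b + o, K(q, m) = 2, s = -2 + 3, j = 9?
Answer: 16/109481 ≈ 0.00014614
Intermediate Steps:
s = 1
Q(o, b) = b + o
B(C, N) = 9/16 (B(C, N) = 9/(14 + 2) = 9/16)
1/(B(Q(11, s), 86) + 6842) = 1/(9/16 + 6842) = 1/(109481/16) = 16/109481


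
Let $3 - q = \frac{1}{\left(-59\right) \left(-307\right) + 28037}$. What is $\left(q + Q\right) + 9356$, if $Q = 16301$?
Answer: $\frac{1184208999}{46150} \approx 25660.0$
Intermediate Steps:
$q = \frac{138449}{46150}$ ($q = 3 - \frac{1}{\left(-59\right) \left(-307\right) + 28037} = 3 - \frac{1}{18113 + 28037} = 3 - \frac{1}{46150} = \frac{138449}{46150} \approx 3.0$)
$\left(q + Q\right) + 9356 = \left(\frac{138449}{46150} + 16301\right) + 9356 = \frac{752429599}{46150} + 9356 = \frac{1184208999}{46150}$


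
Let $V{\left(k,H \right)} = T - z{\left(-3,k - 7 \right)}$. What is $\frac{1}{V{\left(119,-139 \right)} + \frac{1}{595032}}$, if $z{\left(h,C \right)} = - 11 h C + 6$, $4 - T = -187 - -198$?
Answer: $- \frac{595032}{2206973687} \approx -0.00026961$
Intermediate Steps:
$T = -7$ ($T = 4 - \left(-187 - -198\right) = 4 - \left(-187 + 198\right) = 4 - 11 = -7$)
$z{\left(h,C \right)} = 6 - 11 C h$ ($z{\left(h,C \right)} = - 11 C h + 6 = 6 - 11 C h$)
$V{\left(k,H \right)} = 218 - 33 k$ ($V{\left(k,H \right)} = -7 - \left(6 - 11 \left(k - 7\right) \left(-3\right)\right) = -7 - \left(6 - 11 \left(-7 + k\right) \left(-3\right)\right) = -7 - \left(6 + \left(-231 + 33 k\right)\right) = -7 - \left(-225 + 33 k\right) = 218 - 33 k$)
$\frac{1}{V{\left(119,-139 \right)} + \frac{1}{595032}} = \frac{1}{\left(218 - 3927\right) + \frac{1}{595032}} = \frac{1}{-3709 + \frac{1}{595032}} = \frac{1}{- \frac{2206973687}{595032}} = - \frac{595032}{2206973687}$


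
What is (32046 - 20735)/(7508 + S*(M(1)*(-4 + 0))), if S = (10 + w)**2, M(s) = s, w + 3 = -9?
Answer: 11311/7492 ≈ 1.5097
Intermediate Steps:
w = -12 (w = -3 - 9 = -12)
S = 4 (S = (10 - 12)**2 = (-2)**2 = 4)
(32046 - 20735)/(7508 + S*(M(1)*(-4 + 0))) = (32046 - 20735)/(7508 + 4*(1*(-4 + 0))) = 11311/(7508 + 4*(1*(-4))) = 11311/(7508 + 4*(-4)) = 11311/(7508 - 16) = 11311/7492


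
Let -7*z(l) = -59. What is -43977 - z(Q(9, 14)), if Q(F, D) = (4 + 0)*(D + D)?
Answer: -307898/7 ≈ -43985.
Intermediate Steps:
Q(F, D) = 8*D (Q(F, D) = 4*(2*D) = 8*D)
z(l) = 59/7 (z(l) = -1/7*(-59) = 59/7)
-43977 - z(Q(9, 14)) = -43977 - 1*59/7 = -43977 - 59/7 = -307898/7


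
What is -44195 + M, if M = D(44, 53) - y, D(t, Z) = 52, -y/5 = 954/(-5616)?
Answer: -13772881/312 ≈ -44144.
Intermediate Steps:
y = 265/312 (y = -4770/(-5616) = -4770*(-1)/5616 = -5*(-53/312) = 265/312 ≈ 0.84936)
M = 15959/312 (M = 52 - 1*265/312 = 52 - 265/312 = 15959/312 ≈ 51.151)
-44195 + M = -44195 + 15959/312 = -13772881/312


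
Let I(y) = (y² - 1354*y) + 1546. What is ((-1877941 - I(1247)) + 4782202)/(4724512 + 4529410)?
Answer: 1518072/4626961 ≈ 0.32809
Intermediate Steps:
I(y) = 1546 + y² - 1354*y
((-1877941 - I(1247)) + 4782202)/(4724512 + 4529410) = ((-1877941 - (1546 + 1247² - 1354*1247)) + 4782202)/(4724512 + 4529410) = ((-1877941 - (1546 + 1555009 - 1688438)) + 4782202)/9253922 = ((-1877941 - 1*(-131883)) + 4782202)*(1/9253922) = ((-1877941 + 131883) + 4782202)*(1/9253922) = (-1746058 + 4782202)*(1/9253922) = 3036144*(1/9253922) = 1518072/4626961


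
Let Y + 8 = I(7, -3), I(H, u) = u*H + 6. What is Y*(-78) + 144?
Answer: 1938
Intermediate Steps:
I(H, u) = 6 + H*u (I(H, u) = H*u + 6 = 6 + H*u)
Y = -23 (Y = -8 + (6 + 7*(-3)) = -8 + (6 - 21) = -8 - 15 = -23)
Y*(-78) + 144 = -23*(-78) + 144 = 1794 + 144 = 1938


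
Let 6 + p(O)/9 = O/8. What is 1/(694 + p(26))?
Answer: 4/2677 ≈ 0.0014942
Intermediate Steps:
p(O) = -54 + 9*O/8 (p(O) = -54 + 9*(O/8) = -54 + 9*O/8)
1/(694 + p(26)) = 1/(694 + (-54 + (9/8)*26)) = 1/(694 + (-54 + 117/4)) = 1/(694 - 99/4) = 1/(2677/4) = 4/2677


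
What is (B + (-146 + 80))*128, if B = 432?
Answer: 46848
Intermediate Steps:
(B + (-146 + 80))*128 = (432 + (-146 + 80))*128 = (432 - 66)*128 = 366*128 = 46848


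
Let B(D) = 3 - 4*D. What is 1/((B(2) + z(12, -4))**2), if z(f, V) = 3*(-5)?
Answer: 1/400 ≈ 0.0025000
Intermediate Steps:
z(f, V) = -15
1/((B(2) + z(12, -4))**2) = 1/(((3 - 4*2) - 15)**2) = 1/(((3 - 8) - 15)**2) = 1/((-5 - 15)**2) = 1/((-20)**2) = 1/400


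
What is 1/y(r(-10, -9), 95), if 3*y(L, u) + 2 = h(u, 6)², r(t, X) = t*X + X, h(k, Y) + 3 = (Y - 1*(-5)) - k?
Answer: 3/7567 ≈ 0.00039646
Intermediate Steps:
h(k, Y) = 2 + Y - k (h(k, Y) = -3 + ((Y - 1*(-5)) - k) = -3 + ((Y + 5) - k) = -3 + ((5 + Y) - k) = -3 + (5 + Y - k) = 2 + Y - k)
r(t, X) = X + X*t (r(t, X) = X*t + X = X + X*t)
y(L, u) = -⅔ + (8 - u)²/3 (y(L, u) = -⅔ + (2 + 6 - u)²/3 = -⅔ + (8 - u)²/3)
1/y(r(-10, -9), 95) = 1/(-⅔ + (8 - 1*95)²/3) = 1/(-⅔ + (8 - 95)²/3) = 1/(-⅔ + (⅓)*(-87)²) = 1/(-⅔ + (⅓)*7569) = 1/(-⅔ + 2523) = 1/(7567/3) = 3/7567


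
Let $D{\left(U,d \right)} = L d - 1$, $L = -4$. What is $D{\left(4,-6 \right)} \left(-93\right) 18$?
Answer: $-38502$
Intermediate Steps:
$D{\left(U,d \right)} = -1 - 4 d$ ($D{\left(U,d \right)} = - 4 d - 1 = -1 - 4 d$)
$D{\left(4,-6 \right)} \left(-93\right) 18 = \left(-1 - -24\right) \left(-93\right) 18 = \left(-1 + 24\right) \left(-93\right) 18 = 23 \left(-93\right) 18 = \left(-2139\right) 18 = -38502$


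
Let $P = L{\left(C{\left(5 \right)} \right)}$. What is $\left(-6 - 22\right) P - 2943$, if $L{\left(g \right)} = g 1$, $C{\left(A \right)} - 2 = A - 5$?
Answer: $-2999$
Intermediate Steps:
$C{\left(A \right)} = -3 + A$ ($C{\left(A \right)} = 2 + \left(A - 5\right) = 2 + \left(-5 + A\right) = -3 + A$)
$L{\left(g \right)} = g$
$P = 2$ ($P = -3 + 5 = 2$)
$\left(-6 - 22\right) P - 2943 = \left(-6 - 22\right) 2 - 2943 = \left(-28\right) 2 - 2943 = -56 - 2943 = -2999$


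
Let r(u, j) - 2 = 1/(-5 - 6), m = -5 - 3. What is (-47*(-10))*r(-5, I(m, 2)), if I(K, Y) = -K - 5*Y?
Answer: 9870/11 ≈ 897.27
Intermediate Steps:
m = -8
r(u, j) = 21/11 (r(u, j) = 2 + 1/(-5 - 6) = 2 + 1/(-11) = 2 - 1/11 = 21/11)
(-47*(-10))*r(-5, I(m, 2)) = -47*(-10)*(21/11) = 470*(21/11) = 9870/11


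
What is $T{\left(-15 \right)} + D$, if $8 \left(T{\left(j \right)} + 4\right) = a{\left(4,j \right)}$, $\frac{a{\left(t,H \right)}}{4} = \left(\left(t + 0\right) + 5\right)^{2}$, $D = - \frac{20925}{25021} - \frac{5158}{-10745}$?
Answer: $\frac{19434535471}{537701290} \approx 36.144$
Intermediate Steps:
$D = - \frac{95780807}{268850645}$ ($D = \left(-20925\right) \frac{1}{25021} - - \frac{5158}{10745} = - \frac{20925}{25021} + \frac{5158}{10745} = - \frac{95780807}{268850645} \approx -0.35626$)
$a{\left(t,H \right)} = 4 \left(5 + t\right)^{2}$ ($a{\left(t,H \right)} = 4 \left(\left(t + 0\right) + 5\right)^{2} = 4 \left(t + 5\right)^{2} = 4 \left(5 + t\right)^{2}$)
$T{\left(j \right)} = \frac{73}{2}$ ($T{\left(j \right)} = -4 + \frac{4 \left(5 + 4\right)^{2}}{8} = -4 + \frac{4 \cdot 9^{2}}{8} = -4 + \frac{4 \cdot 81}{8} = -4 + \frac{1}{8} \cdot 324 = -4 + \frac{81}{2} = \frac{73}{2}$)
$T{\left(-15 \right)} + D = \frac{73}{2} - \frac{95780807}{268850645} = \frac{19434535471}{537701290}$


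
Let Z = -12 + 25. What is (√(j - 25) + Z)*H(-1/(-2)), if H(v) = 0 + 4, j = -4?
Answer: 52 + 4*I*√29 ≈ 52.0 + 21.541*I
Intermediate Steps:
H(v) = 4
Z = 13
(√(j - 25) + Z)*H(-1/(-2)) = (√(-4 - 25) + 13)*4 = (√(-29) + 13)*4 = (I*√29 + 13)*4 = (13 + I*√29)*4 = 52 + 4*I*√29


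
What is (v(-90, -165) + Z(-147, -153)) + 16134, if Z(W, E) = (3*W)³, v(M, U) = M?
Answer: -85750077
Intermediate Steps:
Z(W, E) = 27*W³
(v(-90, -165) + Z(-147, -153)) + 16134 = (-90 + 27*(-147)³) + 16134 = (-90 + 27*(-3176523)) + 16134 = (-90 - 85766121) + 16134 = -85766211 + 16134 = -85750077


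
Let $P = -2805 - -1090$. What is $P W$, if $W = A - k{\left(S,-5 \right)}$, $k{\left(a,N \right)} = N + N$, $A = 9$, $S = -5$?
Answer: $-32585$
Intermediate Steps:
$k{\left(a,N \right)} = 2 N$
$W = 19$ ($W = 9 - 2 \left(-5\right) = 9 - -10 = 9 + 10 = 19$)
$P = -1715$ ($P = -2805 + 1090 = -1715$)
$P W = \left(-1715\right) 19 = -32585$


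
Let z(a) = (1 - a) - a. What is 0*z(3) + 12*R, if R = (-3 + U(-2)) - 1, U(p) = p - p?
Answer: -48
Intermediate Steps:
z(a) = 1 - 2*a
U(p) = 0
R = -4 (R = (-3 + 0) - 1 = -3 - 1 = -4)
0*z(3) + 12*R = 0*(1 - 2*3) + 12*(-4) = 0*(1 - 6) - 48 = 0*(-5) - 48 = 0 - 48 = -48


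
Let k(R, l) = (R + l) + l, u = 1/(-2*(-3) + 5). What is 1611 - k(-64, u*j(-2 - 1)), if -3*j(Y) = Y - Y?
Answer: 1675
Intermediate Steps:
u = 1/11 (u = 1/(6 + 5) = 1/11 ≈ 0.090909)
j(Y) = 0 (j(Y) = -(Y - Y)/3 = -⅓*0 = 0)
k(R, l) = R + 2*l
1611 - k(-64, u*j(-2 - 1)) = 1611 - (-64 + 2*((1/11)*0)) = 1611 - (-64 + 2*0) = 1611 - (-64 + 0) = 1611 - 1*(-64) = 1611 + 64 = 1675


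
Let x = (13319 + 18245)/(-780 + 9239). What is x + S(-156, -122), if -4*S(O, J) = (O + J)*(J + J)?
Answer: -143416158/8459 ≈ -16954.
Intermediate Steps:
S(O, J) = -J*(J + O)/2 (S(O, J) = -(O + J)*(J + J)/4 = -(J + O)*2*J/4 = -J*(J + O)/2)
x = 31564/8459 ≈ 3.7314
x + S(-156, -122) = 31564/8459 - ½*(-122)*(-122 - 156) = 31564/8459 - ½*(-122)*(-278) = 31564/8459 - 16958 = -143416158/8459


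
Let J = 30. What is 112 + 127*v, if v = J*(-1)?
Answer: -3698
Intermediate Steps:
v = -30 (v = 30*(-1) = -30)
112 + 127*v = 112 + 127*(-30) = 112 - 3810 = -3698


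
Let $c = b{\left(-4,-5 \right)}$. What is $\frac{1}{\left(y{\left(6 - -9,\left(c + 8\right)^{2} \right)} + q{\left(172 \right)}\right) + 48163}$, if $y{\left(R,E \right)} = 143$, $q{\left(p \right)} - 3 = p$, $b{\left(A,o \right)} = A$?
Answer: $\frac{1}{48481} \approx 2.0627 \cdot 10^{-5}$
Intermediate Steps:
$q{\left(p \right)} = 3 + p$
$c = -4$
$\frac{1}{\left(y{\left(6 - -9,\left(c + 8\right)^{2} \right)} + q{\left(172 \right)}\right) + 48163} = \frac{1}{\left(143 + \left(3 + 172\right)\right) + 48163} = \frac{1}{\left(143 + 175\right) + 48163} = \frac{1}{318 + 48163} = \frac{1}{48481}$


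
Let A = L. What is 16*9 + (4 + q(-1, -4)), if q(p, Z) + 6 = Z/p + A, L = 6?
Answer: 152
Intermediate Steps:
A = 6
q(p, Z) = Z/p (q(p, Z) = -6 + (Z/p + 6) = -6 + (6 + Z/p) = Z/p)
16*9 + (4 + q(-1, -4)) = 16*9 + (4 - 4/(-1)) = 144 + (4 - 4*(-1)) = 144 + (4 + 4) = 144 + 8 = 152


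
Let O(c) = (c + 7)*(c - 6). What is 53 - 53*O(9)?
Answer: -2491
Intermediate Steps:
O(c) = (-6 + c)*(7 + c) (O(c) = (7 + c)*(-6 + c) = (-6 + c)*(7 + c))
53 - 53*O(9) = 53 - 53*(-42 + 9 + 9**2) = 53 - 53*(-42 + 9 + 81) = 53 - 53*48 = 53 - 2544 = -2491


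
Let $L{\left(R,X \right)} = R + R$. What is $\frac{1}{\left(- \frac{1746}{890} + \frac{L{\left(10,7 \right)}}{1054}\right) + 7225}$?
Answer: $\frac{234515}{1693915254} \approx 0.00013845$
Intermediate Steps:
$L{\left(R,X \right)} = 2 R$
$\frac{1}{\left(- \frac{1746}{890} + \frac{L{\left(10,7 \right)}}{1054}\right) + 7225} = \frac{1}{\left(- \frac{1746}{890} + \frac{2 \cdot 10}{1054}\right) + 7225} = \frac{1}{\left(\left(-1746\right) \frac{1}{890} + 20 \cdot \frac{1}{1054}\right) + 7225} = \frac{1}{\left(- \frac{873}{445} + \frac{10}{527}\right) + 7225} = \frac{1}{- \frac{455621}{234515} + 7225} = \frac{1}{\frac{1693915254}{234515}} = \frac{234515}{1693915254}$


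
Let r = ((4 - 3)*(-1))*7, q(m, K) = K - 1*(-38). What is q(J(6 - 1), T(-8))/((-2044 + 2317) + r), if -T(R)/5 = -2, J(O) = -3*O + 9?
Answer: 24/133 ≈ 0.18045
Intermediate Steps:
J(O) = 9 - 3*O
T(R) = 10 (T(R) = -5*(-2) = 10)
q(m, K) = 38 + K (q(m, K) = K + 38 = 38 + K)
r = -7 (r = (1*(-1))*7 = -1*7 = -7)
q(J(6 - 1), T(-8))/((-2044 + 2317) + r) = (38 + 10)/((-2044 + 2317) - 7) = 48/(273 - 7) = 48/266 = 48*(1/266) = 24/133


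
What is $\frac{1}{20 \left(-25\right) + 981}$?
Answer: $\frac{1}{481} \approx 0.002079$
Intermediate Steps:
$\frac{1}{20 \left(-25\right) + 981} = \frac{1}{-500 + 981} = \frac{1}{481}$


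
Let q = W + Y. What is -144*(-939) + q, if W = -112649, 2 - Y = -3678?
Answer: 26247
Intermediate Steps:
Y = 3680 (Y = 2 - 1*(-3678) = 2 + 3678 = 3680)
q = -108969 (q = -112649 + 3680 = -108969)
-144*(-939) + q = -144*(-939) - 108969 = 135216 - 108969 = 26247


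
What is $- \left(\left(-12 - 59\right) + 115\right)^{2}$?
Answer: $-1936$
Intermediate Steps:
$- \left(\left(-12 - 59\right) + 115\right)^{2} = - \left(-71 + 115\right)^{2} = - 44^{2} = \left(-1\right) 1936 = -1936$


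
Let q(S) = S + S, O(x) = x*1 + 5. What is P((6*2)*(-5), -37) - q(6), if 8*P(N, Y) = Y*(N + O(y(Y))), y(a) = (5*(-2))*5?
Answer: 3789/8 ≈ 473.63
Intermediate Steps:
y(a) = -50 (y(a) = -10*5 = -50)
O(x) = 5 + x (O(x) = x + 5 = 5 + x)
q(S) = 2*S
P(N, Y) = Y*(-45 + N)/8 (P(N, Y) = (Y*(N + (5 - 50)))/8 = (Y*(N - 45))/8 = (Y*(-45 + N))/8 = Y*(-45 + N)/8)
P((6*2)*(-5), -37) - q(6) = (⅛)*(-37)*(-45 + (6*2)*(-5)) - 2*6 = (⅛)*(-37)*(-45 + 12*(-5)) - 1*12 = (⅛)*(-37)*(-45 - 60) - 12 = (⅛)*(-37)*(-105) - 12 = 3885/8 - 12 = 3789/8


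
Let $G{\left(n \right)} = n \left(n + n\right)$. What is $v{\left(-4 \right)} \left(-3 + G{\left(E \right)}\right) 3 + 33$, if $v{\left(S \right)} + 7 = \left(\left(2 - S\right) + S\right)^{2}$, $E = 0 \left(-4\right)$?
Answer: $60$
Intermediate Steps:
$E = 0$
$G{\left(n \right)} = 2 n^{2}$ ($G{\left(n \right)} = n 2 n = 2 n^{2}$)
$v{\left(S \right)} = -3$ ($v{\left(S \right)} = -7 + \left(\left(2 - S\right) + S\right)^{2} = -7 + 2^{2} = -7 + 4 = -3$)
$v{\left(-4 \right)} \left(-3 + G{\left(E \right)}\right) 3 + 33 = - 3 \left(-3 + 2 \cdot 0^{2}\right) 3 + 33 = - 3 \left(-3 + 2 \cdot 0\right) 3 + 33 = - 3 \left(-3 + 0\right) 3 + 33 = - 3 \left(\left(-3\right) 3\right) + 33 = \left(-3\right) \left(-9\right) + 33 = 27 + 33 = 60$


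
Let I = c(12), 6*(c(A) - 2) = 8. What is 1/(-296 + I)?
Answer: -3/878 ≈ -0.0034169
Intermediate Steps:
c(A) = 10/3 (c(A) = 2 + (⅙)*8 = 2 + 4/3 = 10/3)
I = 10/3 ≈ 3.3333
1/(-296 + I) = 1/(-296 + 10/3) = 1/(-878/3) = -3/878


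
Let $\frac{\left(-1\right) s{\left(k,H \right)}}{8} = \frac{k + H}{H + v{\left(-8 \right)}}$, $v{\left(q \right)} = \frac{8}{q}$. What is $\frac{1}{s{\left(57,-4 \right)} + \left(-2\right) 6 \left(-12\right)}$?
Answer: $\frac{5}{1144} \approx 0.0043706$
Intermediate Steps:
$s{\left(k,H \right)} = - \frac{8 \left(H + k\right)}{-1 + H}$ ($s{\left(k,H \right)} = - 8 \frac{k + H}{H + \frac{8}{-8}} = - 8 \frac{H + k}{H + 8 \left(- \frac{1}{8}\right)} = - 8 \frac{H + k}{H - 1} = - 8 \frac{H + k}{-1 + H} = - \frac{8 \left(H + k\right)}{-1 + H}$)
$\frac{1}{s{\left(57,-4 \right)} + \left(-2\right) 6 \left(-12\right)} = \frac{1}{\frac{8 \left(\left(-1\right) \left(-4\right) - 57\right)}{-1 - 4} + \left(-2\right) 6 \left(-12\right)} = \frac{1}{\frac{8 \left(4 - 57\right)}{-5} - -144} = \frac{1}{8 \left(- \frac{1}{5}\right) \left(-53\right) + 144} = \frac{1}{\frac{424}{5} + 144} = \frac{1}{\frac{1144}{5}} = \frac{5}{1144}$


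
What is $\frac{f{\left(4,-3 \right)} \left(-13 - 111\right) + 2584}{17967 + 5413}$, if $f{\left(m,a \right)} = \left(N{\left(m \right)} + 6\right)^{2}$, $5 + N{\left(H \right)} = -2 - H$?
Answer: $- \frac{129}{5845} \approx -0.02207$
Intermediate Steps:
$N{\left(H \right)} = -7 - H$ ($N{\left(H \right)} = -5 - \left(2 + H\right) = -7 - H$)
$f{\left(m,a \right)} = \left(-1 - m\right)^{2}$ ($f{\left(m,a \right)} = \left(\left(-7 - m\right) + 6\right)^{2} = \left(-1 - m\right)^{2}$)
$\frac{f{\left(4,-3 \right)} \left(-13 - 111\right) + 2584}{17967 + 5413} = \frac{\left(1 + 4\right)^{2} \left(-13 - 111\right) + 2584}{17967 + 5413} = \frac{5^{2} \left(-124\right) + 2584}{23380} = \left(25 \left(-124\right) + 2584\right) \frac{1}{23380} = \left(-3100 + 2584\right) \frac{1}{23380} = \left(-516\right) \frac{1}{23380} = - \frac{129}{5845}$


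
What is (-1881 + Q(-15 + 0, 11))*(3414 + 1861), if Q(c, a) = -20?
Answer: -10027775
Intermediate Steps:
(-1881 + Q(-15 + 0, 11))*(3414 + 1861) = (-1881 - 20)*(3414 + 1861) = -1901*5275 = -10027775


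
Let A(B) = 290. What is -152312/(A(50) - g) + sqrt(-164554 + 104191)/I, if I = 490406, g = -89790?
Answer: -19039/11260 + 3*I*sqrt(6707)/490406 ≈ -1.6909 + 0.00050099*I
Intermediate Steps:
-152312/(A(50) - g) + sqrt(-164554 + 104191)/I = -152312/(290 - 1*(-89790)) + sqrt(-164554 + 104191)/490406 = -152312/(290 + 89790) + sqrt(-60363)*(1/490406) = -152312/90080 + (3*I*sqrt(6707))*(1/490406) = -152312*1/90080 + 3*I*sqrt(6707)/490406 = -19039/11260 + 3*I*sqrt(6707)/490406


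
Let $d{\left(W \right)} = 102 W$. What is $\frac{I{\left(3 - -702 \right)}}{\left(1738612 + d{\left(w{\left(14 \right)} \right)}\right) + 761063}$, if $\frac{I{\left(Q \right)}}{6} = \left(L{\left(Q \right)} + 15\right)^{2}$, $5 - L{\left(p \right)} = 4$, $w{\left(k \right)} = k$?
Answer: $\frac{512}{833701} \approx 0.00061413$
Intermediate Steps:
$L{\left(p \right)} = 1$ ($L{\left(p \right)} = 5 - 4 = 1$)
$I{\left(Q \right)} = 1536$ ($I{\left(Q \right)} = 6 \left(1 + 15\right)^{2} = 6 \cdot 16^{2} = 6 \cdot 256 = 1536$)
$\frac{I{\left(3 - -702 \right)}}{\left(1738612 + d{\left(w{\left(14 \right)} \right)}\right) + 761063} = \frac{1536}{\left(1738612 + 102 \cdot 14\right) + 761063} = \frac{1536}{\left(1738612 + 1428\right) + 761063} = \frac{1536}{1740040 + 761063} = \frac{1536}{2501103} = 1536 \cdot \frac{1}{2501103} = \frac{512}{833701}$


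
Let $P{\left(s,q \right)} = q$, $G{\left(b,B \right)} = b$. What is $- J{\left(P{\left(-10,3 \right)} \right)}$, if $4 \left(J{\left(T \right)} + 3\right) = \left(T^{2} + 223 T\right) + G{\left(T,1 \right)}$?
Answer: $- \frac{669}{4} \approx -167.25$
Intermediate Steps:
$J{\left(T \right)} = -3 + 56 T + \frac{T^{2}}{4}$ ($J{\left(T \right)} = -3 + \frac{\left(T^{2} + 223 T\right) + T}{4} = -3 + \frac{T^{2} + 224 T}{4} = -3 + \left(56 T + \frac{T^{2}}{4}\right) = -3 + 56 T + \frac{T^{2}}{4}$)
$- J{\left(P{\left(-10,3 \right)} \right)} = - (-3 + 56 \cdot 3 + \frac{3^{2}}{4}) = - (-3 + 168 + \frac{1}{4} \cdot 9) = - (-3 + 168 + \frac{9}{4}) = \left(-1\right) \frac{669}{4} = - \frac{669}{4}$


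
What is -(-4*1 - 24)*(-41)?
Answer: -1148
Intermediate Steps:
-(-4*1 - 24)*(-41) = -(-4 - 24)*(-41) = -(-28)*(-41) = -1*1148 = -1148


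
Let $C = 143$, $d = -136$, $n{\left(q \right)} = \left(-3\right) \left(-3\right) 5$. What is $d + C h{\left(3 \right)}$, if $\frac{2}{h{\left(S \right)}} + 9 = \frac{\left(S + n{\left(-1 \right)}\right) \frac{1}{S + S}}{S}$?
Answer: $- \frac{3442}{19} \approx -181.16$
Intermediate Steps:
$n{\left(q \right)} = 45$ ($n{\left(q \right)} = 9 \cdot 5 = 45$)
$h{\left(S \right)} = \frac{2}{-9 + \frac{45 + S}{2 S^{2}}}$ ($h{\left(S \right)} = \frac{2}{-9 + \frac{\left(S + 45\right) \frac{1}{S + S}}{S}} = \frac{2}{-9 + \frac{\left(45 + S\right) \frac{1}{2 S}}{S}} = \frac{2}{-9 + \frac{\frac{1}{2} \frac{1}{S} \left(45 + S\right)}{S}} = \frac{2}{-9 + \frac{45 + S}{2 S^{2}}}$)
$d + C h{\left(3 \right)} = -136 + 143 \frac{4 \cdot 3^{2}}{45 + 3 - 18 \cdot 3^{2}} = -136 + 143 \cdot 4 \cdot 9 \frac{1}{45 + 3 - 162} = -136 + 143 \cdot 4 \cdot 9 \frac{1}{-114} = -136 + 143 \cdot 4 \cdot 9 \left(- \frac{1}{114}\right) = -136 + 143 \left(- \frac{6}{19}\right) = -136 - \frac{858}{19} = - \frac{3442}{19}$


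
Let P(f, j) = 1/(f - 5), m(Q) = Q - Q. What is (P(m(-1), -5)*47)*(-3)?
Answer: 141/5 ≈ 28.200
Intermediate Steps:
m(Q) = 0
P(f, j) = 1/(-5 + f)
(P(m(-1), -5)*47)*(-3) = (47/(-5 + 0))*(-3) = (47/(-5))*(-3) = -1/5*47*(-3) = -47/5*(-3) = 141/5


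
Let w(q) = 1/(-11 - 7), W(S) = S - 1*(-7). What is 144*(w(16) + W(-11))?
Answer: -584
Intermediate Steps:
W(S) = 7 + S (W(S) = S + 7 = 7 + S)
w(q) = -1/18 (w(q) = 1/(-18) = -1/18)
144*(w(16) + W(-11)) = 144*(-1/18 + (7 - 11)) = 144*(-1/18 - 4) = 144*(-73/18) = -584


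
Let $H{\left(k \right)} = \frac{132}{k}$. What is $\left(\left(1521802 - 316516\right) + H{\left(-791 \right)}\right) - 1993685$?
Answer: $- \frac{623623741}{791} \approx -7.884 \cdot 10^{5}$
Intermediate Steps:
$\left(\left(1521802 - 316516\right) + H{\left(-791 \right)}\right) - 1993685 = \left(\left(1521802 - 316516\right) + \frac{132}{-791}\right) - 1993685 = \left(1205286 + 132 \left(- \frac{1}{791}\right)\right) - 1993685 = \left(1205286 - \frac{132}{791}\right) - 1993685 = \frac{953381094}{791} - 1993685 = - \frac{623623741}{791}$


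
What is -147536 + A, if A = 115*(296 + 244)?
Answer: -85436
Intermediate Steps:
A = 62100 (A = 115*540 = 62100)
-147536 + A = -147536 + 62100 = -85436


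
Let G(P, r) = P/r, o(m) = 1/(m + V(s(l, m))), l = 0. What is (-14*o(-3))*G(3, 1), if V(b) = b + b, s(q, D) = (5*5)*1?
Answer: -42/47 ≈ -0.89362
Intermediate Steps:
s(q, D) = 25 (s(q, D) = 25*1 = 25)
V(b) = 2*b
o(m) = 1/(50 + m) (o(m) = 1/(m + 2*25) = 1/(m + 50) = 1/(50 + m))
(-14*o(-3))*G(3, 1) = (-14/(50 - 3))*(3/1) = (-14/47)*(3*1) = -14*1/47*3 = -14/47*3 = -42/47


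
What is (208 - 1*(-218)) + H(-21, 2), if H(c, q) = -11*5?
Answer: 371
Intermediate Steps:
H(c, q) = -55
(208 - 1*(-218)) + H(-21, 2) = (208 - 1*(-218)) - 55 = (208 + 218) - 55 = 426 - 55 = 371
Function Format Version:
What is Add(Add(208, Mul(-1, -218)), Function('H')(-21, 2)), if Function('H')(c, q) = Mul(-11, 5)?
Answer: 371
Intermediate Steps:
Function('H')(c, q) = -55
Add(Add(208, Mul(-1, -218)), Function('H')(-21, 2)) = Add(Add(208, Mul(-1, -218)), -55) = Add(Add(208, 218), -55) = Add(426, -55) = 371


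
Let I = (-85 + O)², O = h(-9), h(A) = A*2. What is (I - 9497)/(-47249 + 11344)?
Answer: -1112/35905 ≈ -0.030971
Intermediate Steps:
h(A) = 2*A
O = -18 (O = 2*(-9) = -18)
I = 10609 (I = (-85 - 18)² = (-103)² = 10609)
(I - 9497)/(-47249 + 11344) = (10609 - 9497)/(-47249 + 11344) = 1112/(-35905) = 1112*(-1/35905) = -1112/35905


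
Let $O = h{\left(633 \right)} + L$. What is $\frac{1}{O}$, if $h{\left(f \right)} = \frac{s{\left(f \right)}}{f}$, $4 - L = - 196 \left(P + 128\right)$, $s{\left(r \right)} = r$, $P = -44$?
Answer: $\frac{1}{16469} \approx 6.072 \cdot 10^{-5}$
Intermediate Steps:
$L = 16468$ ($L = 4 - - 196 \left(-44 + 128\right) = 4 - \left(-196\right) 84 = 4 - -16464 = 4 + 16464 = 16468$)
$h{\left(f \right)} = 1$ ($h{\left(f \right)} = \frac{f}{f} = 1$)
$O = 16469$ ($O = 1 + 16468 = 16469$)
$\frac{1}{O} = \frac{1}{16469}$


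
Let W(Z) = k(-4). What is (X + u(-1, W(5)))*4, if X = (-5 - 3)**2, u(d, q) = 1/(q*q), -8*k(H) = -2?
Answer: 320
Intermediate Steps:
k(H) = 1/4 (k(H) = -1/8*(-2) = 1/4)
W(Z) = 1/4
u(d, q) = q**(-2)
X = 64 (X = (-8)**2 = 64)
(X + u(-1, W(5)))*4 = (64 + (1/4)**(-2))*4 = (64 + 16)*4 = 80*4 = 320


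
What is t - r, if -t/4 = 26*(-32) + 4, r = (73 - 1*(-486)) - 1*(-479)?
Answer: 2274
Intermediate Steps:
r = 1038 (r = (73 + 486) + 479 = 559 + 479 = 1038)
t = 3312 (t = -4*(26*(-32) + 4) = -4*(-832 + 4) = -4*(-828) = 3312)
t - r = 3312 - 1*1038 = 3312 - 1038 = 2274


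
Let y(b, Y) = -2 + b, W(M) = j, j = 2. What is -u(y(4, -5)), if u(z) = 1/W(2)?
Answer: -1/2 ≈ -0.50000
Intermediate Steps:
W(M) = 2
u(z) = 1/2
-u(y(4, -5)) = -1*1/2 = -1/2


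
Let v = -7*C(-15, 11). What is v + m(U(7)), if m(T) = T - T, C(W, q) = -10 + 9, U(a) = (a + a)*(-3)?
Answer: 7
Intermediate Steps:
U(a) = -6*a (U(a) = (2*a)*(-3) = -6*a)
C(W, q) = -1
v = 7 (v = -7*(-1) = 7)
m(T) = 0
v + m(U(7)) = 7 + 0 = 7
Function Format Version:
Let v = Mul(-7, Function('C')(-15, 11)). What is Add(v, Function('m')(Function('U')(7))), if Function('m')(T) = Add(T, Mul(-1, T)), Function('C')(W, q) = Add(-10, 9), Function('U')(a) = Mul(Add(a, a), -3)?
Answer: 7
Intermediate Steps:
Function('U')(a) = Mul(-6, a) (Function('U')(a) = Mul(Mul(2, a), -3) = Mul(-6, a))
Function('C')(W, q) = -1
v = 7 (v = Mul(-7, -1) = 7)
Function('m')(T) = 0
Add(v, Function('m')(Function('U')(7))) = Add(7, 0) = 7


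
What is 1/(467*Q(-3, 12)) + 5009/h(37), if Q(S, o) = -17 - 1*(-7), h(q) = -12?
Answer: -11696021/28020 ≈ -417.42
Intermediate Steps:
Q(S, o) = -10 (Q(S, o) = -17 + 7 = -10)
1/(467*Q(-3, 12)) + 5009/h(37) = 1/(467*(-10)) + 5009/(-12) = (1/467)*(-⅒) + 5009*(-1/12) = -1/4670 - 5009/12 = -11696021/28020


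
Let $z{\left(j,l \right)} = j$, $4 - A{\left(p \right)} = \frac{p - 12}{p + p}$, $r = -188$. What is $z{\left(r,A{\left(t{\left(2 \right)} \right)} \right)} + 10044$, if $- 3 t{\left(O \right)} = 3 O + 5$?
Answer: $9856$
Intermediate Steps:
$t{\left(O \right)} = - \frac{5}{3} - O$ ($t{\left(O \right)} = - \frac{3 O + 5}{3} = - \frac{5 + 3 O}{3} = - \frac{5}{3} - O$)
$A{\left(p \right)} = 4 - \frac{-12 + p}{2 p}$ ($A{\left(p \right)} = 4 - \frac{p - 12}{p + p} = 4 - \frac{-12 + p}{2 p}$)
$z{\left(r,A{\left(t{\left(2 \right)} \right)} \right)} + 10044 = -188 + 10044 = 9856$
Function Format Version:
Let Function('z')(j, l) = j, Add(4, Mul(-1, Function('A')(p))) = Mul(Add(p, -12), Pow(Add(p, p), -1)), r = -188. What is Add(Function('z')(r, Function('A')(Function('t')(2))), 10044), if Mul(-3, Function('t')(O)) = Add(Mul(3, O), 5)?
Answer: 9856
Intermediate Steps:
Function('t')(O) = Add(Rational(-5, 3), Mul(-1, O)) (Function('t')(O) = Mul(Rational(-1, 3), Add(Mul(3, O), 5)) = Mul(Rational(-1, 3), Add(5, Mul(3, O))) = Add(Rational(-5, 3), Mul(-1, O)))
Function('A')(p) = Add(4, Mul(Rational(-1, 2), Pow(p, -1), Add(-12, p))) (Function('A')(p) = Add(4, Mul(-1, Mul(Add(p, -12), Pow(Add(p, p), -1)))) = Add(4, Mul(-1, Mul(Add(-12, p), Pow(Mul(2, p), -1)))) = Add(4, Mul(-1, Mul(Add(-12, p), Mul(Rational(1, 2), Pow(p, -1))))) = Add(4, Mul(-1, Mul(Rational(1, 2), Pow(p, -1), Add(-12, p)))) = Add(4, Mul(Rational(-1, 2), Pow(p, -1), Add(-12, p))))
Add(Function('z')(r, Function('A')(Function('t')(2))), 10044) = Add(-188, 10044) = 9856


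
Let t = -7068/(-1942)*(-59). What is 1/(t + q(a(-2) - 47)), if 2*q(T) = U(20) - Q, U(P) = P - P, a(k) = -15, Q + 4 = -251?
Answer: -1942/169407 ≈ -0.011464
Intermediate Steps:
Q = -255 (Q = -4 - 251 = -255)
U(P) = 0
q(T) = 255/2 (q(T) = (0 - 1*(-255))/2 = (0 + 255)/2 = (½)*255 = 255/2)
t = -208506/971 (t = -7068*(-1/1942)*(-59) = (3534/971)*(-59) = -208506/971 ≈ -214.73)
1/(t + q(a(-2) - 47)) = 1/(-208506/971 + 255/2) = 1/(-169407/1942) = -1942/169407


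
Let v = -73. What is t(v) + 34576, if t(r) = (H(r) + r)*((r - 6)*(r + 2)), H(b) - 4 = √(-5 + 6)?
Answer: -346836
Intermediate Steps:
H(b) = 5 (H(b) = 4 + √(-5 + 6) = 4 + √1 = 4 + 1 = 5)
t(r) = (-6 + r)*(2 + r)*(5 + r) (t(r) = (5 + r)*((r - 6)*(r + 2)) = (5 + r)*((-6 + r)*(2 + r)) = (-6 + r)*(2 + r)*(5 + r))
t(v) + 34576 = (-60 + (-73)² + (-73)³ - 32*(-73)) + 34576 = (-60 + 5329 - 389017 + 2336) + 34576 = -381412 + 34576 = -346836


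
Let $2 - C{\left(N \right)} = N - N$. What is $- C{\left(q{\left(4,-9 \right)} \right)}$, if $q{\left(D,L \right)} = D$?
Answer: $-2$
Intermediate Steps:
$C{\left(N \right)} = 2$ ($C{\left(N \right)} = 2 - \left(N - N\right) = 2 - 0 = 2 + 0 = 2$)
$- C{\left(q{\left(4,-9 \right)} \right)} = \left(-1\right) 2 = -2$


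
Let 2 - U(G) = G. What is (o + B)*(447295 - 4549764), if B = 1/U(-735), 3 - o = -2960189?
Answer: -8950198692755845/737 ≈ -1.2144e+13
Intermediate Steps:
o = 2960192 (o = 3 - 1*(-2960189) = 3 + 2960189 = 2960192)
U(G) = 2 - G
B = 1/737 (B = 1/(2 - 1*(-735)) = 1/(2 + 735) = 1/737 ≈ 0.0013569)
(o + B)*(447295 - 4549764) = (2960192 + 1/737)*(447295 - 4549764) = (2181661505/737)*(-4102469) = -8950198692755845/737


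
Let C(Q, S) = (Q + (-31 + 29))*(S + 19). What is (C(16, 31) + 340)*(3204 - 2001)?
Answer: 1251120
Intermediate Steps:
C(Q, S) = (-2 + Q)*(19 + S) (C(Q, S) = (Q - 2)*(19 + S) = (-2 + Q)*(19 + S))
(C(16, 31) + 340)*(3204 - 2001) = ((-38 - 2*31 + 19*16 + 16*31) + 340)*(3204 - 2001) = ((-38 - 62 + 304 + 496) + 340)*1203 = (700 + 340)*1203 = 1040*1203 = 1251120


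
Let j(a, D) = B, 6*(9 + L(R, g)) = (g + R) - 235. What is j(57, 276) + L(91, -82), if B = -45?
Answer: -275/3 ≈ -91.667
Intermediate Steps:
L(R, g) = -289/6 + R/6 + g/6 (L(R, g) = -9 + ((g + R) - 235)/6 = -9 + ((R + g) - 235)/6 = -9 + (-235 + R + g)/6 = -9 + (-235/6 + R/6 + g/6) = -289/6 + R/6 + g/6)
j(a, D) = -45
j(57, 276) + L(91, -82) = -45 + (-289/6 + (⅙)*91 + (⅙)*(-82)) = -45 + (-289/6 + 91/6 - 41/3) = -45 - 140/3 = -275/3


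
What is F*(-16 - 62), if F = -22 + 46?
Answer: -1872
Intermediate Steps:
F = 24
F*(-16 - 62) = 24*(-16 - 62) = 24*(-78) = -1872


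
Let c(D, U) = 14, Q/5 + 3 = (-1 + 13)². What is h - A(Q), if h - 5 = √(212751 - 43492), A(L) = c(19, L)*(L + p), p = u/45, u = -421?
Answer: -438031/45 + √169259 ≈ -9322.6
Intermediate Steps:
Q = 705 (Q = -15 + 5*(-1 + 13)² = -15 + 5*12² = -15 + 5*144 = -15 + 720 = 705)
p = -421/45 ≈ -9.3556
A(L) = -5894/45 + 14*L (A(L) = 14*(L - 421/45) = 14*(-421/45 + L) = -5894/45 + 14*L)
h = 5 + √169259 (h = 5 + √(212751 - 43492) = 5 + √169259 ≈ 416.41)
h - A(Q) = (5 + √169259) - (-5894/45 + 14*705) = (5 + √169259) - (-5894/45 + 9870) = (5 + √169259) - 1*438256/45 = (5 + √169259) - 438256/45 = -438031/45 + √169259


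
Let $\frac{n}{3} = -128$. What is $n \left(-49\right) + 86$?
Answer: $18902$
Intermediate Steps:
$n = -384$ ($n = 3 \left(-128\right) = -384$)
$n \left(-49\right) + 86 = \left(-384\right) \left(-49\right) + 86 = 18816 + 86 = 18902$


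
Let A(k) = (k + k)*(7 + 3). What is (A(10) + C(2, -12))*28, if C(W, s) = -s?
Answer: 5936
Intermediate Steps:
A(k) = 20*k (A(k) = (2*k)*10 = 20*k)
(A(10) + C(2, -12))*28 = (20*10 - 1*(-12))*28 = (200 + 12)*28 = 212*28 = 5936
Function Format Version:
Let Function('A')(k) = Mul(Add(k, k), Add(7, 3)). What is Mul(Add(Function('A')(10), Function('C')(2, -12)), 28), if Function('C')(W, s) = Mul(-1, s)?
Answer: 5936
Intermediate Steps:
Function('A')(k) = Mul(20, k) (Function('A')(k) = Mul(Mul(2, k), 10) = Mul(20, k))
Mul(Add(Function('A')(10), Function('C')(2, -12)), 28) = Mul(Add(Mul(20, 10), Mul(-1, -12)), 28) = Mul(Add(200, 12), 28) = Mul(212, 28) = 5936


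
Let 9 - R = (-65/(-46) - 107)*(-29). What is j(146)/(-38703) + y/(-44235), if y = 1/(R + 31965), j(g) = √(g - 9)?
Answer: -46/58830382485 - √137/38703 ≈ -0.00030242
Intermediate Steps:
j(g) = √(-9 + g)
R = -140439/46 (R = 9 - (-65/(-46) - 107)*(-29) = 9 - (-65*(-1/46) - 107)*(-29) = 9 - (65/46 - 107)*(-29) = 9 - (-4857)*(-29)/46 = 9 - 1*140853/46 = 9 - 140853/46 = -140439/46 ≈ -3053.0)
y = 46/1329951 (y = 1/(-140439/46 + 31965) = 1/(1329951/46) = 46/1329951 ≈ 3.4588e-5)
j(146)/(-38703) + y/(-44235) = √(-9 + 146)/(-38703) + (46/1329951)/(-44235) = √137*(-1/38703) + (46/1329951)*(-1/44235) = -√137/38703 - 46/58830382485 = -46/58830382485 - √137/38703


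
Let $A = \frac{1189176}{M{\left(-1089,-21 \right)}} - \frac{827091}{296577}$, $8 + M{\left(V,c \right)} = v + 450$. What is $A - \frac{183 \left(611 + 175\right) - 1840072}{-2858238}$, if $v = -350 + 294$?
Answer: $\frac{27970642080650290}{9089095372551} \approx 3077.4$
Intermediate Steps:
$v = -56$
$M{\left(V,c \right)} = 386$ ($M{\left(V,c \right)} = -8 + \left(-56 + 450\right) = -8 + 394 = 386$)
$A = \frac{19575721857}{6359929}$ ($A = \frac{1189176}{386} - \frac{827091}{296577} = 1189176 \cdot \frac{1}{386} - \frac{91899}{32953} = \frac{594588}{193} - \frac{91899}{32953} = \frac{19575721857}{6359929} \approx 3078.0$)
$A - \frac{183 \left(611 + 175\right) - 1840072}{-2858238} = \frac{19575721857}{6359929} - \frac{183 \left(611 + 175\right) - 1840072}{-2858238} = \frac{19575721857}{6359929} - \left(183 \cdot 786 - 1840072\right) \left(- \frac{1}{2858238}\right) = \frac{19575721857}{6359929} - \left(143838 - 1840072\right) \left(- \frac{1}{2858238}\right) = \frac{19575721857}{6359929} - \left(-1696234\right) \left(- \frac{1}{2858238}\right) = \frac{19575721857}{6359929} - \frac{848117}{1429119} = \frac{27970642080650290}{9089095372551}$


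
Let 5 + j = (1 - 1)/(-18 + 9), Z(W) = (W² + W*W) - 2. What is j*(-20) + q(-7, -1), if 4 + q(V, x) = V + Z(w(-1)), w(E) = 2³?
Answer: 215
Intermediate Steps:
w(E) = 8
Z(W) = -2 + 2*W² (Z(W) = (W² + W²) - 2 = 2*W² - 2 = -2 + 2*W²)
q(V, x) = 122 + V (q(V, x) = -4 + (V + (-2 + 2*8²)) = -4 + (V + (-2 + 2*64)) = -4 + (V + (-2 + 128)) = -4 + (V + 126) = -4 + (126 + V) = 122 + V)
j = -5 (j = -5 + (1 - 1)/(-18 + 9) = -5 + 0/(-9) = -5 + 0*(-⅑) = -5 + 0 = -5)
j*(-20) + q(-7, -1) = -5*(-20) + (122 - 7) = 100 + 115 = 215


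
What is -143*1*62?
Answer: -8866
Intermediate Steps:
-143*1*62 = -143*62 = -8866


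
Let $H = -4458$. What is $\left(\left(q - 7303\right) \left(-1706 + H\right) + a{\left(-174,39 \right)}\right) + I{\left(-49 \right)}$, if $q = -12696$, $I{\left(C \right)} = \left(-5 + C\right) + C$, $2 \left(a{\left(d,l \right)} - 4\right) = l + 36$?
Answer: $\frac{246547549}{2} \approx 1.2327 \cdot 10^{8}$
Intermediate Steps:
$a{\left(d,l \right)} = 22 + \frac{l}{2}$ ($a{\left(d,l \right)} = 4 + \frac{l + 36}{2} = 4 + \frac{36 + l}{2} = 4 + \left(18 + \frac{l}{2}\right) = 22 + \frac{l}{2}$)
$I{\left(C \right)} = -5 + 2 C$
$\left(\left(q - 7303\right) \left(-1706 + H\right) + a{\left(-174,39 \right)}\right) + I{\left(-49 \right)} = \left(\left(-12696 - 7303\right) \left(-1706 - 4458\right) + \left(22 + \frac{1}{2} \cdot 39\right)\right) + \left(-5 + 2 \left(-49\right)\right) = \left(\left(-19999\right) \left(-6164\right) + \left(22 + \frac{39}{2}\right)\right) - 103 = \left(123273836 + \frac{83}{2}\right) - 103 = \frac{246547755}{2} - 103 = \frac{246547549}{2}$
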